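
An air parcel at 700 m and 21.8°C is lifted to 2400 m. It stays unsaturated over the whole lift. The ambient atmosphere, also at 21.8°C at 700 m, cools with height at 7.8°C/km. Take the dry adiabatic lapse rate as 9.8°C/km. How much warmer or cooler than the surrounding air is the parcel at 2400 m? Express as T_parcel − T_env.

-3.4°C (parcel cooler than environment)

Parcel:
  Dry to 2400 m: -9.8 × 1.7 km = -16.66°C, so T = 5.14°C.
Environment:
  Environment to 2400 m: -7.8 × 1.7 km = -13.26°C, so T = 8.54°C.
T_parcel − T_env = 5.14 − 8.54 = -3.4°C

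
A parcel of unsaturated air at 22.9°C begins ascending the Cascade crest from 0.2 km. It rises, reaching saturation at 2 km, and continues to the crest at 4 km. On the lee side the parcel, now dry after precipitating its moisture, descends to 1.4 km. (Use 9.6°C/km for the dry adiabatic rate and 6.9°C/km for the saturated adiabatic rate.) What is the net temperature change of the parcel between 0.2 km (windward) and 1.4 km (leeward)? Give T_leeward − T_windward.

200–2000 m, dry: Δz = 1.8 km ⇒ ΔT = -17.28°C; T = 5.62°C
2000–4000 m, saturated: Δz = 2 km ⇒ ΔT = -13.8°C; T = -8.18°C
4000–1400 m, dry descent: Δz = 2.6 km ⇒ ΔT = +24.96°C; T = 16.78°C
Net change vs windward start: 16.78 − 22.9 = -6.12°C

-6.12°C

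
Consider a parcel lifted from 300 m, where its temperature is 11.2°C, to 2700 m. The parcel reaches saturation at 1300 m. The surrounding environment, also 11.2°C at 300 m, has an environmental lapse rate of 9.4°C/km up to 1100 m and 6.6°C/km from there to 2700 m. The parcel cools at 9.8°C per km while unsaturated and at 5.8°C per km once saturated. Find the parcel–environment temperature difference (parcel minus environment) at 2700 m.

+0.16°C (parcel warmer than environment)

Parcel:
  300–1300 m, dry: Δz = 1 km ⇒ ΔT = -9.8°C; T = 1.4°C
  1300–2700 m, saturated: Δz = 1.4 km ⇒ ΔT = -8.12°C; T = -6.72°C
Environment:
  300–1100 m, environment, lower layer: Δz = 0.8 km ⇒ ΔT = -7.52°C; T = 3.68°C
  1100–2700 m, environment, upper layer: Δz = 1.6 km ⇒ ΔT = -10.56°C; T = -6.88°C
T_parcel − T_env = -6.72 − (-6.88) = +0.16°C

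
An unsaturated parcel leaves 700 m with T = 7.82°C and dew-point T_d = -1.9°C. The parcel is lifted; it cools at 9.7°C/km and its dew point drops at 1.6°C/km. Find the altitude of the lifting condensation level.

1900 m

T and T_d converge at 9.7 − 1.6 = 8.1°C per km
Height above start = (7.82 − (-1.9)) / 8.1 = 1.2 km
LCL altitude = 700 m + 1200 m = 1900 m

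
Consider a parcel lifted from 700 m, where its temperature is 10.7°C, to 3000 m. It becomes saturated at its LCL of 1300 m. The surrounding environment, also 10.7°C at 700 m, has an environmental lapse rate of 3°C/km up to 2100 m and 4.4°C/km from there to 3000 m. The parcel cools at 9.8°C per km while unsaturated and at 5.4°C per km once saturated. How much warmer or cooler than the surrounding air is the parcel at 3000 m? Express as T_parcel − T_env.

Parcel:
  Dry to 1300 m: -9.8 × 0.6 km = -5.88°C, so T = 4.82°C.
  Saturated to 3000 m: -5.4 × 1.7 km = -9.18°C, so T = -4.36°C.
Environment:
  Environment, lower layer to 2100 m: -3 × 1.4 km = -4.2°C, so T = 6.5°C.
  Environment, upper layer to 3000 m: -4.4 × 0.9 km = -3.96°C, so T = 2.54°C.
T_parcel − T_env = -4.36 − 2.54 = -6.9°C

-6.9°C (parcel cooler than environment)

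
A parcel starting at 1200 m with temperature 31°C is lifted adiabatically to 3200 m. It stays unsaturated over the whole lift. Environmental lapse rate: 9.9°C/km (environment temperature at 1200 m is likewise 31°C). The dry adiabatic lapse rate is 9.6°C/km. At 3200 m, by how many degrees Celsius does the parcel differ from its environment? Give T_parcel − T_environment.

+0.6°C (parcel warmer than environment)

Parcel:
  1200–3200 m, dry: Δz = 2 km ⇒ ΔT = -19.2°C; T = 11.8°C
Environment:
  1200–3200 m, environment: Δz = 2 km ⇒ ΔT = -19.8°C; T = 11.2°C
T_parcel − T_env = 11.8 − 11.2 = +0.6°C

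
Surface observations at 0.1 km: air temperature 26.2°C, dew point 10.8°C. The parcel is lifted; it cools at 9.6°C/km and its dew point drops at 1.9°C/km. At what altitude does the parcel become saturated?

2.1 km

T and T_d converge at 9.6 − 1.9 = 7.7°C per km
Height above start = (26.2 − 10.8) / 7.7 = 2 km
LCL altitude = 100 m + 2000 m = 2100 m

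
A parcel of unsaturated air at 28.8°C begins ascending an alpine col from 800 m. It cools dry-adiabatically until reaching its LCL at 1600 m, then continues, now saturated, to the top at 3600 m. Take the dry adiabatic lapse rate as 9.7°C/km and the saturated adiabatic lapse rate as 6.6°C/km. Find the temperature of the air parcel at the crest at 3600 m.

800–1600 m, dry: Δz = 0.8 km ⇒ ΔT = -7.76°C; T = 21.04°C
1600–3600 m, saturated: Δz = 2 km ⇒ ΔT = -13.2°C; T = 7.84°C

7.84°C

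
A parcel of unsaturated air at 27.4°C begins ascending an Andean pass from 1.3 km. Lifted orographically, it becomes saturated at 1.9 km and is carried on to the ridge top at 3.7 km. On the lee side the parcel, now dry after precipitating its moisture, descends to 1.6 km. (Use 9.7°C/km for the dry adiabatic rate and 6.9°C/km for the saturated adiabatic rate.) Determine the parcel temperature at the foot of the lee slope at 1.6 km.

29.53°C

From 1300 m to 1900 m (dry): cools by 9.7 × 0.6 = 5.82°C, giving 21.58°C.
From 1900 m to 3700 m (saturated): cools by 6.9 × 1.8 = 12.42°C, giving 9.16°C.
From 3700 m to 1600 m (dry descent): warms by 9.7 × 2.1 = 20.37°C, giving 29.53°C.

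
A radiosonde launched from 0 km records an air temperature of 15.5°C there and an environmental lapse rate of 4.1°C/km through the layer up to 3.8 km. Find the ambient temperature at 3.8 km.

0 → 3800 m (environmental, 4.1°C/km): ΔT = -4.1 × 3.8 = -15.58°C → T = -0.08°C

-0.08°C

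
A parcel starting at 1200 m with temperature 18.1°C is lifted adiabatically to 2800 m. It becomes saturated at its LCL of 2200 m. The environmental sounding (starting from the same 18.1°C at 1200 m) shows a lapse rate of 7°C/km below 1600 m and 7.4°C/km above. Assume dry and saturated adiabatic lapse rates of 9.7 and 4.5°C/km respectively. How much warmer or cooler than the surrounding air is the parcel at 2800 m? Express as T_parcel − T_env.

Parcel:
  1200 → 2200 m (dry, 9.7°C/km): ΔT = -9.7 × 1 = -9.7°C → T = 8.4°C
  2200 → 2800 m (saturated, 4.5°C/km): ΔT = -4.5 × 0.6 = -2.7°C → T = 5.7°C
Environment:
  1200 → 1600 m (environment, lower layer, 7°C/km): ΔT = -7 × 0.4 = -2.8°C → T = 15.3°C
  1600 → 2800 m (environment, upper layer, 7.4°C/km): ΔT = -7.4 × 1.2 = -8.88°C → T = 6.42°C
T_parcel − T_env = 5.7 − 6.42 = -0.72°C

-0.72°C (parcel cooler than environment)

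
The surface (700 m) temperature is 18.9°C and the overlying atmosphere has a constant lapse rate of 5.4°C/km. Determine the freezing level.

Height above start = (18.9 − 0) / 5.4 = 3.5 km
Altitude = 700 m + 3500 m = 4200 m

4200 m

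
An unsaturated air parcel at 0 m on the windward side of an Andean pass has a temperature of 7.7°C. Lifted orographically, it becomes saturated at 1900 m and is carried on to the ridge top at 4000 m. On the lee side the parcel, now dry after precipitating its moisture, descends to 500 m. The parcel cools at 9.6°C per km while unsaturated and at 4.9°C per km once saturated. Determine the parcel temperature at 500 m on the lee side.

From 0 m to 1900 m (dry): cools by 9.6 × 1.9 = 18.24°C, giving -10.54°C.
From 1900 m to 4000 m (saturated): cools by 4.9 × 2.1 = 10.29°C, giving -20.83°C.
From 4000 m to 500 m (dry descent): warms by 9.6 × 3.5 = 33.6°C, giving 12.77°C.

12.77°C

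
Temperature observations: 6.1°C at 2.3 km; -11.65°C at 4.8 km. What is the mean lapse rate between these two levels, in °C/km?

Γ = −ΔT/Δz = (6.1 − (-11.65)) / (4800 − 2300) m
  = 17.75°C / 2.5 km = 7.1°C/km

7.1°C/km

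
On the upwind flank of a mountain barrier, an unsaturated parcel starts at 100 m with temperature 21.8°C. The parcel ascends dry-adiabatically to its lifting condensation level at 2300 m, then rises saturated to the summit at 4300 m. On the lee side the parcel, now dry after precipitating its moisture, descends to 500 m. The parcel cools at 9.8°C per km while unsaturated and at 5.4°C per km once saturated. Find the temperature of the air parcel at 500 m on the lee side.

26.68°C

100–2300 m, dry: Δz = 2.2 km ⇒ ΔT = -21.56°C; T = 0.24°C
2300–4300 m, saturated: Δz = 2 km ⇒ ΔT = -10.8°C; T = -10.56°C
4300–500 m, dry descent: Δz = 3.8 km ⇒ ΔT = +37.24°C; T = 26.68°C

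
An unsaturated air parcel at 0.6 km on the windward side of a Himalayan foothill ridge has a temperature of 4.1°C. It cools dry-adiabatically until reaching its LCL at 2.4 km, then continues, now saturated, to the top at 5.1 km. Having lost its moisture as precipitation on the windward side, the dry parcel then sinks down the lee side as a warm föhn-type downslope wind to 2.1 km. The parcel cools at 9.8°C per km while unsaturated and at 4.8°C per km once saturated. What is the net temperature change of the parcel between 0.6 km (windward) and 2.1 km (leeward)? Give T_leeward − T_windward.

-1.2°C

Dry to 2400 m: -9.8 × 1.8 km = -17.64°C, so T = -13.54°C.
Saturated to 5100 m: -4.8 × 2.7 km = -12.96°C, so T = -26.5°C.
Dry descent to 2100 m: +9.8 × 3 km = +29.4°C, so T = 2.9°C.
Net change vs windward start: 2.9 − 4.1 = -1.2°C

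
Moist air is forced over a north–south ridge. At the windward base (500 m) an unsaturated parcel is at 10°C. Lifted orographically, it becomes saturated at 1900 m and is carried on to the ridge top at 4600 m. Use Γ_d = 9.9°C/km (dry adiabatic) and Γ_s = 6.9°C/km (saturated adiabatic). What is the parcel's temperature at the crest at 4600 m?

-22.49°C

Dry to 1900 m: -9.9 × 1.4 km = -13.86°C, so T = -3.86°C.
Saturated to 4600 m: -6.9 × 2.7 km = -18.63°C, so T = -22.49°C.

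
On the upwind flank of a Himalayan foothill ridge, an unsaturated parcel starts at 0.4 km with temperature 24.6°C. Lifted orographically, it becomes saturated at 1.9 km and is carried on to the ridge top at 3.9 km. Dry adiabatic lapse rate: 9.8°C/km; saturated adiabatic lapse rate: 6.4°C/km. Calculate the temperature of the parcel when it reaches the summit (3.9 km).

400 → 1900 m (dry, 9.8°C/km): ΔT = -9.8 × 1.5 = -14.7°C → T = 9.9°C
1900 → 3900 m (saturated, 6.4°C/km): ΔT = -6.4 × 2 = -12.8°C → T = -2.9°C

-2.9°C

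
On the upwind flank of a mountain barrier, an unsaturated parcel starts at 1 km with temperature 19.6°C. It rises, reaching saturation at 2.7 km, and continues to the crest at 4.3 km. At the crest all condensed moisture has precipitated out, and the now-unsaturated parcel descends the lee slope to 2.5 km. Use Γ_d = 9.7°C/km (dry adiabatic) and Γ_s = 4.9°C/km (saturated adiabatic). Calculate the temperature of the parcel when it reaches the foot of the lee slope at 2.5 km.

12.73°C

Dry to 2700 m: -9.7 × 1.7 km = -16.49°C, so T = 3.11°C.
Saturated to 4300 m: -4.9 × 1.6 km = -7.84°C, so T = -4.73°C.
Dry descent to 2500 m: +9.7 × 1.8 km = +17.46°C, so T = 12.73°C.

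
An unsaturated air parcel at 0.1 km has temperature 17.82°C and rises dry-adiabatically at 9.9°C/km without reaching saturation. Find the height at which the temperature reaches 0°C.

Height above start = (17.82 − 0) / 9.9 = 1.8 km
Altitude = 100 m + 1800 m = 1900 m

1.9 km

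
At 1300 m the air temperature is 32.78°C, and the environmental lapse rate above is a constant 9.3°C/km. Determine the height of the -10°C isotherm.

Height above start = (32.78 − (-10)) / 9.3 = 4.6 km
Altitude = 1300 m + 4600 m = 5900 m

5900 m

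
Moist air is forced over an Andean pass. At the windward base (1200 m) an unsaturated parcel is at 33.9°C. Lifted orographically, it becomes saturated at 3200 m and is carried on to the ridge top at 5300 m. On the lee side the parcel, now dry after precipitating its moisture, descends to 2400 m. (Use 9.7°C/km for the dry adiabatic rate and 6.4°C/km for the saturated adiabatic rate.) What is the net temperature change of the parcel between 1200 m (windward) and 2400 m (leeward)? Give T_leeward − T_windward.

-4.71°C

Dry to 3200 m: -9.7 × 2 km = -19.4°C, so T = 14.5°C.
Saturated to 5300 m: -6.4 × 2.1 km = -13.44°C, so T = 1.06°C.
Dry descent to 2400 m: +9.7 × 2.9 km = +28.13°C, so T = 29.19°C.
Net change vs windward start: 29.19 − 33.9 = -4.71°C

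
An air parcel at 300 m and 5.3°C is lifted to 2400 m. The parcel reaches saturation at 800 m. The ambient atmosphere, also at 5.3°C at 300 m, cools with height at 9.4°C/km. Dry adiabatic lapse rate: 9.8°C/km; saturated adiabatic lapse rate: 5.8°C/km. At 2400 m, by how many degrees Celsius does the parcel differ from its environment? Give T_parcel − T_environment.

+5.56°C (parcel warmer than environment)

Parcel:
  From 300 m to 800 m (dry): cools by 9.8 × 0.5 = 4.9°C, giving 0.4°C.
  From 800 m to 2400 m (saturated): cools by 5.8 × 1.6 = 9.28°C, giving -8.88°C.
Environment:
  From 300 m to 2400 m (environment): cools by 9.4 × 2.1 = 19.74°C, giving -14.44°C.
T_parcel − T_env = -8.88 − (-14.44) = +5.56°C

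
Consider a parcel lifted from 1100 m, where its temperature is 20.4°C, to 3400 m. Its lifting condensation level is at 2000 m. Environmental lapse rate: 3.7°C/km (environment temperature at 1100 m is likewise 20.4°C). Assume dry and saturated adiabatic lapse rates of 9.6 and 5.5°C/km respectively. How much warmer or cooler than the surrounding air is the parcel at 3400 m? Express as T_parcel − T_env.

Parcel:
  Dry to 2000 m: -9.6 × 0.9 km = -8.64°C, so T = 11.76°C.
  Saturated to 3400 m: -5.5 × 1.4 km = -7.7°C, so T = 4.06°C.
Environment:
  Environment to 3400 m: -3.7 × 2.3 km = -8.51°C, so T = 11.89°C.
T_parcel − T_env = 4.06 − 11.89 = -7.83°C

-7.83°C (parcel cooler than environment)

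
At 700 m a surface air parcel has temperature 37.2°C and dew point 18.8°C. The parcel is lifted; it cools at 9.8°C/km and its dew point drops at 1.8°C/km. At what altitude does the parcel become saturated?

T and T_d converge at 9.8 − 1.8 = 8°C per km
Height above start = (37.2 − 18.8) / 8 = 2.3 km
LCL altitude = 700 m + 2300 m = 3000 m

3000 m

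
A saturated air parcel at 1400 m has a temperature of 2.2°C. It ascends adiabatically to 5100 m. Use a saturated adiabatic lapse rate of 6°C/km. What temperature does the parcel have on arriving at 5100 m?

Saturated adiabatic to 5100 m: -6 × 3.7 km = -22.2°C, so T = -20°C.

-20°C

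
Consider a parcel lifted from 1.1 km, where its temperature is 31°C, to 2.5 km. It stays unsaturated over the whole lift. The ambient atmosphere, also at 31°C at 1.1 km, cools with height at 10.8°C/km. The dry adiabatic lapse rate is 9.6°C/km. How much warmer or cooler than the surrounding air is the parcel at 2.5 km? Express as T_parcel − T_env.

+1.68°C (parcel warmer than environment)

Parcel:
  From 1100 m to 2500 m (dry): cools by 9.6 × 1.4 = 13.44°C, giving 17.56°C.
Environment:
  From 1100 m to 2500 m (environment): cools by 10.8 × 1.4 = 15.12°C, giving 15.88°C.
T_parcel − T_env = 17.56 − 15.88 = +1.68°C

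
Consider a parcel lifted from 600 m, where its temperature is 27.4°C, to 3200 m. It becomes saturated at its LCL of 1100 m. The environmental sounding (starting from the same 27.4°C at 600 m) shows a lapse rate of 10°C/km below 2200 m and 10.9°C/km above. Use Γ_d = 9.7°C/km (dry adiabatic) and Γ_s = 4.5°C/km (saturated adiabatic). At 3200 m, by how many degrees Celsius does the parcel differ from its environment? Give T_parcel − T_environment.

+12.6°C (parcel warmer than environment)

Parcel:
  Dry to 1100 m: -9.7 × 0.5 km = -4.85°C, so T = 22.55°C.
  Saturated to 3200 m: -4.5 × 2.1 km = -9.45°C, so T = 13.1°C.
Environment:
  Environment, lower layer to 2200 m: -10 × 1.6 km = -16°C, so T = 11.4°C.
  Environment, upper layer to 3200 m: -10.9 × 1 km = -10.9°C, so T = 0.5°C.
T_parcel − T_env = 13.1 − 0.5 = +12.6°C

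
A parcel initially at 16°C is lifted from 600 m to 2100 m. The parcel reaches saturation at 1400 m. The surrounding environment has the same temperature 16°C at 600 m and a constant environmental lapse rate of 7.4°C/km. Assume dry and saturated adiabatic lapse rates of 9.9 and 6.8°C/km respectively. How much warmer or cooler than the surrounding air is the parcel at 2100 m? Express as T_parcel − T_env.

Parcel:
  Dry to 1400 m: -9.9 × 0.8 km = -7.92°C, so T = 8.08°C.
  Saturated to 2100 m: -6.8 × 0.7 km = -4.76°C, so T = 3.32°C.
Environment:
  Environment to 2100 m: -7.4 × 1.5 km = -11.1°C, so T = 4.9°C.
T_parcel − T_env = 3.32 − 4.9 = -1.58°C

-1.58°C (parcel cooler than environment)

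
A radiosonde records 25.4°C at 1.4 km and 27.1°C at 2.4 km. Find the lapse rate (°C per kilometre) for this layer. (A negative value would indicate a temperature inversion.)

Γ = −ΔT/Δz = (25.4 − 27.1) / (2400 − 1400) m
  = -1.7°C / 1 km = -1.7°C/km

-1.7°C/km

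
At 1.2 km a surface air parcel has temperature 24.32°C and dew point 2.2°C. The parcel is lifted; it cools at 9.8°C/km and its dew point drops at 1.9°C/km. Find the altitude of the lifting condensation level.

4 km

T and T_d converge at 9.8 − 1.9 = 7.9°C per km
Height above start = (24.32 − 2.2) / 7.9 = 2.8 km
LCL altitude = 1200 m + 2800 m = 4000 m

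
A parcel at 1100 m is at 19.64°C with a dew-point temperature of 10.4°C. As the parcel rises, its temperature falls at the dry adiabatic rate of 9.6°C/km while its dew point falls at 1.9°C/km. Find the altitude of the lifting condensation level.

2300 m

T and T_d converge at 9.6 − 1.9 = 7.7°C per km
Height above start = (19.64 − 10.4) / 7.7 = 1.2 km
LCL altitude = 1100 m + 1200 m = 2300 m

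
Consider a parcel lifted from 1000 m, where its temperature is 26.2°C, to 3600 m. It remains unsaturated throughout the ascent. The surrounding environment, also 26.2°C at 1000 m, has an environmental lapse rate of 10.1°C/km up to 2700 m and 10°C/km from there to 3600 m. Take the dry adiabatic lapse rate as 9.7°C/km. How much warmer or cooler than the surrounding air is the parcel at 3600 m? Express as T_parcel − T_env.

+0.95°C (parcel warmer than environment)

Parcel:
  From 1000 m to 3600 m (dry): cools by 9.7 × 2.6 = 25.22°C, giving 0.98°C.
Environment:
  From 1000 m to 2700 m (environment, lower layer): cools by 10.1 × 1.7 = 17.17°C, giving 9.03°C.
  From 2700 m to 3600 m (environment, upper layer): cools by 10 × 0.9 = 9°C, giving 0.03°C.
T_parcel − T_env = 0.98 − 0.03 = +0.95°C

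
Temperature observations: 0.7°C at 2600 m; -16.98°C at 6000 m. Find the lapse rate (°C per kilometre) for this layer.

Γ = −ΔT/Δz = (0.7 − (-16.98)) / (6000 − 2600) m
  = 17.68°C / 3.4 km = 5.2°C/km

5.2°C/km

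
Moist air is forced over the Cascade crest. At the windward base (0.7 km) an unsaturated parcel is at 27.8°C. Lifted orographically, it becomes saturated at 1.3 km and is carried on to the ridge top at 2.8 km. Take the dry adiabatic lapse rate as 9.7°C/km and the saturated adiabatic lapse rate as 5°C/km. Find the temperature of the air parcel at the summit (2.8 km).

14.48°C

700 → 1300 m (dry, 9.7°C/km): ΔT = -9.7 × 0.6 = -5.82°C → T = 21.98°C
1300 → 2800 m (saturated, 5°C/km): ΔT = -5 × 1.5 = -7.5°C → T = 14.48°C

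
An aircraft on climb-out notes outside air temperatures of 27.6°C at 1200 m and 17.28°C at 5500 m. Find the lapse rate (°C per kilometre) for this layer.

Γ = −ΔT/Δz = (27.6 − 17.28) / (5500 − 1200) m
  = 10.32°C / 4.3 km = 2.4°C/km

2.4°C/km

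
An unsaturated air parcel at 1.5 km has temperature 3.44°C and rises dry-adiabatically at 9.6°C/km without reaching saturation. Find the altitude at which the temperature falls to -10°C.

2.9 km

Height above start = (3.44 − (-10)) / 9.6 = 1.4 km
Altitude = 1500 m + 1400 m = 2900 m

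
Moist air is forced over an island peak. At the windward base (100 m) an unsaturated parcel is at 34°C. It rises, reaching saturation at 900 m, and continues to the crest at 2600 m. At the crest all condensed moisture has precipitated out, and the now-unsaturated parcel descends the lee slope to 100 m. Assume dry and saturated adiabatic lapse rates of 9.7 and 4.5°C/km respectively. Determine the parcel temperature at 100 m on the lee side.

42.84°C

Dry to 900 m: -9.7 × 0.8 km = -7.76°C, so T = 26.24°C.
Saturated to 2600 m: -4.5 × 1.7 km = -7.65°C, so T = 18.59°C.
Dry descent to 100 m: +9.7 × 2.5 km = +24.25°C, so T = 42.84°C.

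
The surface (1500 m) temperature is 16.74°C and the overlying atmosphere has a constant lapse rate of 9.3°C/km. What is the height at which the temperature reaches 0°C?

Height above start = (16.74 − 0) / 9.3 = 1.8 km
Altitude = 1500 m + 1800 m = 3300 m

3300 m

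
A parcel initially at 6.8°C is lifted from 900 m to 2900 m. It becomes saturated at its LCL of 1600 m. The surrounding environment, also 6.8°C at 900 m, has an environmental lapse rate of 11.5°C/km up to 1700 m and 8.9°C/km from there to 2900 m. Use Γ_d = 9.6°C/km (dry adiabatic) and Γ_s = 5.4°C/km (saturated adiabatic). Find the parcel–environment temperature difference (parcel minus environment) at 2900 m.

+6.14°C (parcel warmer than environment)

Parcel:
  From 900 m to 1600 m (dry): cools by 9.6 × 0.7 = 6.72°C, giving 0.08°C.
  From 1600 m to 2900 m (saturated): cools by 5.4 × 1.3 = 7.02°C, giving -6.94°C.
Environment:
  From 900 m to 1700 m (environment, lower layer): cools by 11.5 × 0.8 = 9.2°C, giving -2.4°C.
  From 1700 m to 2900 m (environment, upper layer): cools by 8.9 × 1.2 = 10.68°C, giving -13.08°C.
T_parcel − T_env = -6.94 − (-13.08) = +6.14°C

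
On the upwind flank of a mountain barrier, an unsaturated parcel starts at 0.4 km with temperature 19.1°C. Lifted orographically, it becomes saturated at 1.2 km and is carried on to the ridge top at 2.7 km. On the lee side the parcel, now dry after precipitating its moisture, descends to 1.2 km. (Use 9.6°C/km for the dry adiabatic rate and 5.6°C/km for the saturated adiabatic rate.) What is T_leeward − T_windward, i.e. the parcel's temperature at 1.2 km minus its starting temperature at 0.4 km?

400–1200 m, dry: Δz = 0.8 km ⇒ ΔT = -7.68°C; T = 11.42°C
1200–2700 m, saturated: Δz = 1.5 km ⇒ ΔT = -8.4°C; T = 3.02°C
2700–1200 m, dry descent: Δz = 1.5 km ⇒ ΔT = +14.4°C; T = 17.42°C
Net change vs windward start: 17.42 − 19.1 = -1.68°C

-1.68°C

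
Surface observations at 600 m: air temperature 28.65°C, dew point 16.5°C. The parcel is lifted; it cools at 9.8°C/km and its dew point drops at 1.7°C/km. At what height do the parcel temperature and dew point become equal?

2100 m

T and T_d converge at 9.8 − 1.7 = 8.1°C per km
Height above start = (28.65 − 16.5) / 8.1 = 1.5 km
LCL altitude = 600 m + 1500 m = 2100 m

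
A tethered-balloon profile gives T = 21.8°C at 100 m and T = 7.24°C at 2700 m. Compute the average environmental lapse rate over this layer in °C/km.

Γ = −ΔT/Δz = (21.8 − 7.24) / (2700 − 100) m
  = 14.56°C / 2.6 km = 5.6°C/km

5.6°C/km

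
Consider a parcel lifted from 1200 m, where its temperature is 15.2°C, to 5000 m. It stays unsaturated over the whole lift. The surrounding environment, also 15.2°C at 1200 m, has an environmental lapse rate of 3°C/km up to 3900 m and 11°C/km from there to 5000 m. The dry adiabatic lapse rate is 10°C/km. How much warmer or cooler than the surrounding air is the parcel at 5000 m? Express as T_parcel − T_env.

-17.8°C (parcel cooler than environment)

Parcel:
  1200 → 5000 m (dry, 10°C/km): ΔT = -10 × 3.8 = -38°C → T = -22.8°C
Environment:
  1200 → 3900 m (environment, lower layer, 3°C/km): ΔT = -3 × 2.7 = -8.1°C → T = 7.1°C
  3900 → 5000 m (environment, upper layer, 11°C/km): ΔT = -11 × 1.1 = -12.1°C → T = -5°C
T_parcel − T_env = -22.8 − (-5) = -17.8°C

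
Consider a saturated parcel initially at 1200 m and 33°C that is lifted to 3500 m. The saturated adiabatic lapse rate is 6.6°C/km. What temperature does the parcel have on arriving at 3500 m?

17.82°C

From 1200 m to 3500 m (saturated adiabatic): cools by 6.6 × 2.3 = 15.18°C, giving 17.82°C.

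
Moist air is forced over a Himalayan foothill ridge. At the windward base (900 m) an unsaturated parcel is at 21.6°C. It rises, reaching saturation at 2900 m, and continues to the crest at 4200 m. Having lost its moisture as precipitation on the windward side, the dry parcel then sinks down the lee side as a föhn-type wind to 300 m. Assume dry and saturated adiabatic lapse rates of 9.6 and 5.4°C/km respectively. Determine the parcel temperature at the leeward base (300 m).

900–2900 m, dry: Δz = 2 km ⇒ ΔT = -19.2°C; T = 2.4°C
2900–4200 m, saturated: Δz = 1.3 km ⇒ ΔT = -7.02°C; T = -4.62°C
4200–300 m, dry descent: Δz = 3.9 km ⇒ ΔT = +37.44°C; T = 32.82°C

32.82°C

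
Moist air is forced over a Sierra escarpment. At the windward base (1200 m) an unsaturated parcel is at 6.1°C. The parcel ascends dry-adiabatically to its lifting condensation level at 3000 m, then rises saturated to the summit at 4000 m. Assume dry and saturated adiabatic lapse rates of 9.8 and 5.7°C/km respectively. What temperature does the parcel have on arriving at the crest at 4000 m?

1200–3000 m, dry: Δz = 1.8 km ⇒ ΔT = -17.64°C; T = -11.54°C
3000–4000 m, saturated: Δz = 1 km ⇒ ΔT = -5.7°C; T = -17.24°C

-17.24°C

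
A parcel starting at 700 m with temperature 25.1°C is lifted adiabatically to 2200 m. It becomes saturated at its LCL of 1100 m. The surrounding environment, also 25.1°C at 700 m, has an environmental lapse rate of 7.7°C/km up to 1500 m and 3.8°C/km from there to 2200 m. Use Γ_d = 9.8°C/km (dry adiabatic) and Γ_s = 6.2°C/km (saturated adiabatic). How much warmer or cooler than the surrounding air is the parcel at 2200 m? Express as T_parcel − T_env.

-1.92°C (parcel cooler than environment)

Parcel:
  Dry to 1100 m: -9.8 × 0.4 km = -3.92°C, so T = 21.18°C.
  Saturated to 2200 m: -6.2 × 1.1 km = -6.82°C, so T = 14.36°C.
Environment:
  Environment, lower layer to 1500 m: -7.7 × 0.8 km = -6.16°C, so T = 18.94°C.
  Environment, upper layer to 2200 m: -3.8 × 0.7 km = -2.66°C, so T = 16.28°C.
T_parcel − T_env = 14.36 − 16.28 = -1.92°C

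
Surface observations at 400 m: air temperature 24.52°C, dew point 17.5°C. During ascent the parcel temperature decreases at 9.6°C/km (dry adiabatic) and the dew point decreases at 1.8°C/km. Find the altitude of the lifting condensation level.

T and T_d converge at 9.6 − 1.8 = 7.8°C per km
Height above start = (24.52 − 17.5) / 7.8 = 0.9 km
LCL altitude = 400 m + 900 m = 1300 m

1300 m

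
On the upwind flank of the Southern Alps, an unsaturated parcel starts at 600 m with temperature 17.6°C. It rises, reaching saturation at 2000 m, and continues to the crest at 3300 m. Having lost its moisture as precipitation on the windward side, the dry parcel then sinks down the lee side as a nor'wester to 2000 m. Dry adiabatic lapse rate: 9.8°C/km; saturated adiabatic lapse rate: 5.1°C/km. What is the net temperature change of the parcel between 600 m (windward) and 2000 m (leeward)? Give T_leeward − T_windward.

600 → 2000 m (dry, 9.8°C/km): ΔT = -9.8 × 1.4 = -13.72°C → T = 3.88°C
2000 → 3300 m (saturated, 5.1°C/km): ΔT = -5.1 × 1.3 = -6.63°C → T = -2.75°C
3300 → 2000 m (dry descent, 9.8°C/km): ΔT = +9.8 × 1.3 = +12.74°C → T = 9.99°C
Net change vs windward start: 9.99 − 17.6 = -7.61°C

-7.61°C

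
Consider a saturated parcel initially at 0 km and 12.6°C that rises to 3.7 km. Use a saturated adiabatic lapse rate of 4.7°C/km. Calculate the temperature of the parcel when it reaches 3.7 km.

-4.79°C

0–3700 m, saturated adiabatic: Δz = 3.7 km ⇒ ΔT = -17.39°C; T = -4.79°C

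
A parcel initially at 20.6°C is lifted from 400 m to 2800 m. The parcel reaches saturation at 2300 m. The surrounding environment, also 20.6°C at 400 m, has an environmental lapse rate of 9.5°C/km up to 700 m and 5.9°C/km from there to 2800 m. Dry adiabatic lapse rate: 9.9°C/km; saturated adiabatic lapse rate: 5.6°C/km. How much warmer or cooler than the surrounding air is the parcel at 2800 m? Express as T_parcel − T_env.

Parcel:
  400 → 2300 m (dry, 9.9°C/km): ΔT = -9.9 × 1.9 = -18.81°C → T = 1.79°C
  2300 → 2800 m (saturated, 5.6°C/km): ΔT = -5.6 × 0.5 = -2.8°C → T = -1.01°C
Environment:
  400 → 700 m (environment, lower layer, 9.5°C/km): ΔT = -9.5 × 0.3 = -2.85°C → T = 17.75°C
  700 → 2800 m (environment, upper layer, 5.9°C/km): ΔT = -5.9 × 2.1 = -12.39°C → T = 5.36°C
T_parcel − T_env = -1.01 − 5.36 = -6.37°C

-6.37°C (parcel cooler than environment)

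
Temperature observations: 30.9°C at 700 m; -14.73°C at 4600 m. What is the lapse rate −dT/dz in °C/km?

11.7°C/km

Γ = −ΔT/Δz = (30.9 − (-14.73)) / (4600 − 700) m
  = 45.63°C / 3.9 km = 11.7°C/km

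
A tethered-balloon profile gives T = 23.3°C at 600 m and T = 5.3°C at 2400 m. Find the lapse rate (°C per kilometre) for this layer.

Γ = −ΔT/Δz = (23.3 − 5.3) / (2400 − 600) m
  = 18°C / 1.8 km = 10°C/km

10°C/km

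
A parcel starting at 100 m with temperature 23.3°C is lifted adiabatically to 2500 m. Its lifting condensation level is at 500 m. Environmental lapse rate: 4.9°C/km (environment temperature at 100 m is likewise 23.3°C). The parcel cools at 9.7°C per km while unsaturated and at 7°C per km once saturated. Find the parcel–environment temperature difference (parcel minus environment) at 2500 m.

Parcel:
  100–500 m, dry: Δz = 0.4 km ⇒ ΔT = -3.88°C; T = 19.42°C
  500–2500 m, saturated: Δz = 2 km ⇒ ΔT = -14°C; T = 5.42°C
Environment:
  100–2500 m, environment: Δz = 2.4 km ⇒ ΔT = -11.76°C; T = 11.54°C
T_parcel − T_env = 5.42 − 11.54 = -6.12°C

-6.12°C (parcel cooler than environment)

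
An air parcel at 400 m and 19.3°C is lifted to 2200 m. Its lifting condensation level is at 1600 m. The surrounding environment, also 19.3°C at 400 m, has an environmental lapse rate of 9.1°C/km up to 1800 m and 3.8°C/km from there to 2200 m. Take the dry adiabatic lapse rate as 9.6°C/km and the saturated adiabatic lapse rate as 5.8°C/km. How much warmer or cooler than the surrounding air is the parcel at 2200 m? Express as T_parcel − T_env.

Parcel:
  400–1600 m, dry: Δz = 1.2 km ⇒ ΔT = -11.52°C; T = 7.78°C
  1600–2200 m, saturated: Δz = 0.6 km ⇒ ΔT = -3.48°C; T = 4.3°C
Environment:
  400–1800 m, environment, lower layer: Δz = 1.4 km ⇒ ΔT = -12.74°C; T = 6.56°C
  1800–2200 m, environment, upper layer: Δz = 0.4 km ⇒ ΔT = -1.52°C; T = 5.04°C
T_parcel − T_env = 4.3 − 5.04 = -0.74°C

-0.74°C (parcel cooler than environment)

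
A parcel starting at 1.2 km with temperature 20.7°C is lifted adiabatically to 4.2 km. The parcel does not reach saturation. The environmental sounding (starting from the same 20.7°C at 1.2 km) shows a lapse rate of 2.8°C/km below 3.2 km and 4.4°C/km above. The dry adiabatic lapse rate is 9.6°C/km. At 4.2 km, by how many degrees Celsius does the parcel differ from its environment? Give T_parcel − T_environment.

Parcel:
  Dry to 4200 m: -9.6 × 3 km = -28.8°C, so T = -8.1°C.
Environment:
  Environment, lower layer to 3200 m: -2.8 × 2 km = -5.6°C, so T = 15.1°C.
  Environment, upper layer to 4200 m: -4.4 × 1 km = -4.4°C, so T = 10.7°C.
T_parcel − T_env = -8.1 − 10.7 = -18.8°C

-18.8°C (parcel cooler than environment)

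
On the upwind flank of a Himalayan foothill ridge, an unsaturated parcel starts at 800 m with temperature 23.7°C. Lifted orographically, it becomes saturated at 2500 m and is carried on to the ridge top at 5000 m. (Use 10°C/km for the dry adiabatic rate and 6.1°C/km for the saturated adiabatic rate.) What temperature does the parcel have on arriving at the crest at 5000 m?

-8.55°C

800–2500 m, dry: Δz = 1.7 km ⇒ ΔT = -17°C; T = 6.7°C
2500–5000 m, saturated: Δz = 2.5 km ⇒ ΔT = -15.25°C; T = -8.55°C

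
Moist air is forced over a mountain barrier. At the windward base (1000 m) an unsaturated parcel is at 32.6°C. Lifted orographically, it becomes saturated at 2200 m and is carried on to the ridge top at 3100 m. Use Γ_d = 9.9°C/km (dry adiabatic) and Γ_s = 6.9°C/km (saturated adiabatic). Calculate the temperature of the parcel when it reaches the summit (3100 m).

1000 → 2200 m (dry, 9.9°C/km): ΔT = -9.9 × 1.2 = -11.88°C → T = 20.72°C
2200 → 3100 m (saturated, 6.9°C/km): ΔT = -6.9 × 0.9 = -6.21°C → T = 14.51°C

14.51°C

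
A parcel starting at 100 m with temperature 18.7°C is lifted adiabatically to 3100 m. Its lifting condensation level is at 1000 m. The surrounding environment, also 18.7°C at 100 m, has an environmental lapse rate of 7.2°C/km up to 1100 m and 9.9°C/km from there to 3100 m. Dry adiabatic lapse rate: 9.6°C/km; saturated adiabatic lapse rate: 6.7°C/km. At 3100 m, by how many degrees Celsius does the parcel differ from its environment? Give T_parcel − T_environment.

Parcel:
  100 → 1000 m (dry, 9.6°C/km): ΔT = -9.6 × 0.9 = -8.64°C → T = 10.06°C
  1000 → 3100 m (saturated, 6.7°C/km): ΔT = -6.7 × 2.1 = -14.07°C → T = -4.01°C
Environment:
  100 → 1100 m (environment, lower layer, 7.2°C/km): ΔT = -7.2 × 1 = -7.2°C → T = 11.5°C
  1100 → 3100 m (environment, upper layer, 9.9°C/km): ΔT = -9.9 × 2 = -19.8°C → T = -8.3°C
T_parcel − T_env = -4.01 − (-8.3) = +4.29°C

+4.29°C (parcel warmer than environment)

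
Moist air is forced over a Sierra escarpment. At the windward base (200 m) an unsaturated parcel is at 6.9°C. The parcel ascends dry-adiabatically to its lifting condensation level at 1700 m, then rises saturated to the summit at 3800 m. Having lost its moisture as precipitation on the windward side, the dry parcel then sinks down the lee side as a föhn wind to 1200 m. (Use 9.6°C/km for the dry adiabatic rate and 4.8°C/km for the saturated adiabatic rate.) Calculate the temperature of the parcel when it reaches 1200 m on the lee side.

Dry to 1700 m: -9.6 × 1.5 km = -14.4°C, so T = -7.5°C.
Saturated to 3800 m: -4.8 × 2.1 km = -10.08°C, so T = -17.58°C.
Dry descent to 1200 m: +9.6 × 2.6 km = +24.96°C, so T = 7.38°C.

7.38°C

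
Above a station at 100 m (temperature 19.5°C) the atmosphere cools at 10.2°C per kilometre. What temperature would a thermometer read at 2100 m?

100 → 2100 m (environmental, 10.2°C/km): ΔT = -10.2 × 2 = -20.4°C → T = -0.9°C

-0.9°C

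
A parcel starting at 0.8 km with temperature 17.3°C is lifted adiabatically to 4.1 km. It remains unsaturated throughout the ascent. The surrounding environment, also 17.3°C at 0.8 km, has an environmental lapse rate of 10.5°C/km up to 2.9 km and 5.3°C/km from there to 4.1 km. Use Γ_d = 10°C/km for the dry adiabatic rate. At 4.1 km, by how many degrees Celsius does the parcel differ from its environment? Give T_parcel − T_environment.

-4.59°C (parcel cooler than environment)

Parcel:
  Dry to 4100 m: -10 × 3.3 km = -33°C, so T = -15.7°C.
Environment:
  Environment, lower layer to 2900 m: -10.5 × 2.1 km = -22.05°C, so T = -4.75°C.
  Environment, upper layer to 4100 m: -5.3 × 1.2 km = -6.36°C, so T = -11.11°C.
T_parcel − T_env = -15.7 − (-11.11) = -4.59°C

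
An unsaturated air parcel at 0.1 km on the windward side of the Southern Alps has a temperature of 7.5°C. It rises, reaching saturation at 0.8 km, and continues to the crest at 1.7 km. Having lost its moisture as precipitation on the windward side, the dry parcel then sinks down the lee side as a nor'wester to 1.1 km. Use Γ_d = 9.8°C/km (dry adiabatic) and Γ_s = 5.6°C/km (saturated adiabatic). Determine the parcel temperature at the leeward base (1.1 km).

From 100 m to 800 m (dry): cools by 9.8 × 0.7 = 6.86°C, giving 0.64°C.
From 800 m to 1700 m (saturated): cools by 5.6 × 0.9 = 5.04°C, giving -4.4°C.
From 1700 m to 1100 m (dry descent): warms by 9.8 × 0.6 = 5.88°C, giving 1.48°C.

1.48°C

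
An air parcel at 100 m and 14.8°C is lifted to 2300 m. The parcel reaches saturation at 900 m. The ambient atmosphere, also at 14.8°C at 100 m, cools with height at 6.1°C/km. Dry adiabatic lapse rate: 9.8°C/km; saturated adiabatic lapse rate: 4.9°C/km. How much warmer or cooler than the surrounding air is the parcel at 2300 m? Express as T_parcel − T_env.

Parcel:
  From 100 m to 900 m (dry): cools by 9.8 × 0.8 = 7.84°C, giving 6.96°C.
  From 900 m to 2300 m (saturated): cools by 4.9 × 1.4 = 6.86°C, giving 0.1°C.
Environment:
  From 100 m to 2300 m (environment): cools by 6.1 × 2.2 = 13.42°C, giving 1.38°C.
T_parcel − T_env = 0.1 − 1.38 = -1.28°C

-1.28°C (parcel cooler than environment)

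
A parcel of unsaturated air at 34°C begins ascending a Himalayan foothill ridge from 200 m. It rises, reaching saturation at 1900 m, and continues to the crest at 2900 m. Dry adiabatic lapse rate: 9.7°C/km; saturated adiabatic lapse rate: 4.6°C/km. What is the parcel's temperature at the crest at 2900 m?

200–1900 m, dry: Δz = 1.7 km ⇒ ΔT = -16.49°C; T = 17.51°C
1900–2900 m, saturated: Δz = 1 km ⇒ ΔT = -4.6°C; T = 12.91°C

12.91°C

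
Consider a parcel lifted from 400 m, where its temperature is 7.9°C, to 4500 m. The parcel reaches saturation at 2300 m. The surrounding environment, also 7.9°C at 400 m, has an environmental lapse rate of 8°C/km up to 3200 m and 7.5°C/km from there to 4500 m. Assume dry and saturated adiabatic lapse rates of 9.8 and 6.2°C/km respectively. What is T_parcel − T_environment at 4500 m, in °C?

-0.11°C (parcel cooler than environment)

Parcel:
  From 400 m to 2300 m (dry): cools by 9.8 × 1.9 = 18.62°C, giving -10.72°C.
  From 2300 m to 4500 m (saturated): cools by 6.2 × 2.2 = 13.64°C, giving -24.36°C.
Environment:
  From 400 m to 3200 m (environment, lower layer): cools by 8 × 2.8 = 22.4°C, giving -14.5°C.
  From 3200 m to 4500 m (environment, upper layer): cools by 7.5 × 1.3 = 9.75°C, giving -24.25°C.
T_parcel − T_env = -24.36 − (-24.25) = -0.11°C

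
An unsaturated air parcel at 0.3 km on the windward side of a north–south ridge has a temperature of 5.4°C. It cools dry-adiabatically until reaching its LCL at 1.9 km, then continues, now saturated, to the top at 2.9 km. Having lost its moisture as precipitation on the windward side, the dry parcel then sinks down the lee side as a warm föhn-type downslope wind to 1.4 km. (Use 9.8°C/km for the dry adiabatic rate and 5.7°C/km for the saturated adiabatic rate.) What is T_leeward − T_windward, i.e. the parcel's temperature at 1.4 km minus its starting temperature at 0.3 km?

-6.68°C

From 300 m to 1900 m (dry): cools by 9.8 × 1.6 = 15.68°C, giving -10.28°C.
From 1900 m to 2900 m (saturated): cools by 5.7 × 1 = 5.7°C, giving -15.98°C.
From 2900 m to 1400 m (dry descent): warms by 9.8 × 1.5 = 14.7°C, giving -1.28°C.
Net change vs windward start: -1.28 − 5.4 = -6.68°C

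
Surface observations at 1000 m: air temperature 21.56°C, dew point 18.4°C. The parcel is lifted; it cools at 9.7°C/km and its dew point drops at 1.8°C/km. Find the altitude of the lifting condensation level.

1400 m

T and T_d converge at 9.7 − 1.8 = 7.9°C per km
Height above start = (21.56 − 18.4) / 7.9 = 0.4 km
LCL altitude = 1000 m + 400 m = 1400 m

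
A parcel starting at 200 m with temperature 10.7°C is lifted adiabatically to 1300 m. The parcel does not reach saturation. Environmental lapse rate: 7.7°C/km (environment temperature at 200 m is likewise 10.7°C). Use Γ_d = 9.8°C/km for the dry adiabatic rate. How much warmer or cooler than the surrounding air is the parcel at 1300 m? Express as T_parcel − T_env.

-2.31°C (parcel cooler than environment)

Parcel:
  200 → 1300 m (dry, 9.8°C/km): ΔT = -9.8 × 1.1 = -10.78°C → T = -0.08°C
Environment:
  200 → 1300 m (environment, 7.7°C/km): ΔT = -7.7 × 1.1 = -8.47°C → T = 2.23°C
T_parcel − T_env = -0.08 − 2.23 = -2.31°C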